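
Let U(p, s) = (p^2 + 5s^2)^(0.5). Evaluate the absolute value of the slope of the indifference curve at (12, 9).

For CES with ρ = 2, MRS = (1/5)·(s/p)^(-1).
At (12, 9): MRS = 4/15.
That is, one extra unit of p is worth 4/15 units of s at the margin.

MRS = 4/15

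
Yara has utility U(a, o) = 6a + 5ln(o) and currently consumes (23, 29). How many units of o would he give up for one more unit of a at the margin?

MU_a = 6, MU_o = 5/o.
MRS = 6 ÷ (5/o).
At (23, 29): MRS = 34.8.
That is, one extra unit of a is worth 34.8 units of o at the margin.

MRS = 34.8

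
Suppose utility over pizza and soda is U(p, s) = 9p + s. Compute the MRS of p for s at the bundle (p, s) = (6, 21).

MRS = 9

MU_p = 9, MU_s = 1, so MRS = 9/1 = 9 at every bundle.
At (6, 21): MRS = 9.
That is, one extra unit of p is worth 9 units of s at the margin.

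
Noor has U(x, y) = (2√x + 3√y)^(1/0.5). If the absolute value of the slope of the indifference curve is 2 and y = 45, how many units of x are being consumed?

For CES with ρ = 0.5, MRS = (2/3)·√(y/x).
Setting (2/3)·√(45/x) = 2 gives √(45/x) = 3, so 45/x = 9 and x = 5.

x = 5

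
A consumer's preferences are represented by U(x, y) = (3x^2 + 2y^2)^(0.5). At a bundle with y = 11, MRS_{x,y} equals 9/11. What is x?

x = 6

For CES with ρ = 2, MRS = (3/2)·(y/x)^(-1).
Setting (3/2)·(11/x)^(-1) = 9/11 gives (11/x)^(-1) = 6/11, so 11/x = 11/6 and x = 6.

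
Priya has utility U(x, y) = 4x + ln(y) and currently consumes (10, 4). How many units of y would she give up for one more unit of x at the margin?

MU_x = 4, MU_y = 1/y.
MRS = 4 ÷ (1/y).
At (10, 4): MRS = 16.
The indifference curve has slope −16 at this bundle.

MRS = 16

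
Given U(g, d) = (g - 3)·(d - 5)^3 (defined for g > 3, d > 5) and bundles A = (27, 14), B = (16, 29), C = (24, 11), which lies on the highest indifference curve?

Bundle B

Evaluate utility at each bundle:
U(A) = 17496.
U(B) = 179712.
U(C) = 4536.
Highest utility is B, so B ≻ A ≻ C.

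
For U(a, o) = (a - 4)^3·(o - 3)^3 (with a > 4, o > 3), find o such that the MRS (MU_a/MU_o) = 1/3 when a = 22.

MU_a = 3·(a−4)^2·(o−3)^3, MU_o = 3·(a−4)^3·(o−3)^2.
MRS = (o−3)/(a−4).
Substitute a = 22: MRS = (o − 3)/18. Setting this equal to 1/3 gives o − 3 = (1/3)·18 = 6, so o = 9.

o = 9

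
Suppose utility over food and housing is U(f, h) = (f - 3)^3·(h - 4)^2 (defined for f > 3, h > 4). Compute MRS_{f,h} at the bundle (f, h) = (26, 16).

MRS = 18/23

MU_f = 3·(f−3)^2·(h−4)^2, MU_h = 2·(f−3)^3·(h−4).
MRS = (3/2)·(h−4)/(f−3).
At (26, 16): MRS = 18/23.
The indifference curve has slope −18/23 at this bundle.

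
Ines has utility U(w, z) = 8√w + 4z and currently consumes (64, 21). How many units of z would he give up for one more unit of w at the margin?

MU_w = 8/(2√w), MU_z = 4.
MRS = 8/(2√w) ÷ 4.
At (64, 21): MRS = 0.125.
The indifference curve has slope −0.125 at this bundle.

MRS = 0.125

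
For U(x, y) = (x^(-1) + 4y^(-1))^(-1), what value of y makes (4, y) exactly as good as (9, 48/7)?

y = 9

U depends on (x, y) only through S = x^(-1) + 4y^(-1), so equal utility means equal S. At (9, 48/7): S = 25/36.
With x = 4: 4^(-1) = 0.25, so 4y^(-1) = 25/36 − 0.25 = 4/9, i.e. y^(-1) = 1/9.
Hence y = 1/(1/9) = 9.
Check: U(4, 9) = 1.44.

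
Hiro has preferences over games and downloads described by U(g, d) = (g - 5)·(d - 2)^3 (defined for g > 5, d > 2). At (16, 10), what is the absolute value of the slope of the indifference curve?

MU_g = (d−2)^3, MU_d = 3·(g−5)·(d−2)^2.
MRS = (1/3)·(d−2)/(g−5).
At (16, 10): MRS = 8/33.
That is, one extra unit of g is worth 8/33 units of d at the margin.

MRS = 8/33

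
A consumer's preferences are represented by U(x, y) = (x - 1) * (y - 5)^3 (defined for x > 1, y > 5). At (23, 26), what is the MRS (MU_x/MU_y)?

MU_x = (y−5)^3, MU_y = 3·(x−1)·(y−5)^2.
MRS = (1/3)·(y−5)/(x−1).
At (23, 26): MRS = 7/22.
The indifference curve has slope −7/22 at this bundle.

MRS = 7/22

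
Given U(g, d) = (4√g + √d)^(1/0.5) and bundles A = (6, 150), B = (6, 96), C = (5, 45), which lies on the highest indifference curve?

Bundle A

Evaluate utility at each bundle:
U(A) = 486.000.
U(B) = 384.000.
U(C) = 245.000.
Highest utility is A, so A ≻ B ≻ C.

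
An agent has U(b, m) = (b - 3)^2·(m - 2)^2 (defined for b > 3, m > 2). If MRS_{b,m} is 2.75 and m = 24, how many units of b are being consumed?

b = 11

MU_b = 2·(b−3)·(m−2)^2, MU_m = 2·(b−3)^2·(m−2).
MRS = (m−2)/(b−3).
Substitute m = 24: MRS = 22/(b − 3). Setting this equal to 2.75 gives b − 3 = 22/2.75 = 8, so b = 11.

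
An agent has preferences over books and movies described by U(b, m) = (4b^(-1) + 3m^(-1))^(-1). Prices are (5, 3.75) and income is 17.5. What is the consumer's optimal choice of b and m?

b* = 2, m* = 2

For CES with ρ = -1, MRS = (4/3)·(m/b)^2.
Tangency: set MRS = p_b/p_m = 5/3.75 = 4/3.
So (m/b)^2 = 1; taking the square root, m/b = 1, i.e. m = b.
Substitute into the budget 5·b + 3.75·m = 17.5: 8.75·b = 17.5, so b* = 2 and m* = 2.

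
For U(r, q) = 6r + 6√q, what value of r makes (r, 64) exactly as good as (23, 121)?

r = 26

U(23, 121) = 204.
Set U(r, 64) = 204 and solve.
With q = 64: √64 = 8, so 6r = 204 − 6·8 = 156 and r = 26.
Check: U(26, 64) = 204.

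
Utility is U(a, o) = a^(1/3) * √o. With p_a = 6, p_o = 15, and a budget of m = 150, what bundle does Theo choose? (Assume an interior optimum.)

MU_a = 1/3·a^(-2/3)·√o and MU_o = 0.5·a^(1/3)·o^(-0.5).
MRS = MU_a/MU_o = (2/3)·o/a.
Tangency: set MRS = p_a/p_o = 6/15 = 0.4.
So (2/3)·o/a = 0.4, i.e. o = 0.6·a.
Substitute into the budget 6·a + 15·o = 150: 15·a = 150, so a* = 10.
Then o* = 0.6·10 = 6.

a* = 10, o* = 6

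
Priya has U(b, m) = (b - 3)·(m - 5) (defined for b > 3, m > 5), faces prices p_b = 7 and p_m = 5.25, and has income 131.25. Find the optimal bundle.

MU_b = (m−5), MU_m = (b−3).
MRS = (m−5)/(b−3).
Tangency: set MRS = p_b/p_m = 7/5.25 = 4/3.
So (m − 5)/(b − 3) = 4/3, i.e. (m − 5) = (4/3)·(b − 3).
Rewrite the budget in excess-of-subsistence terms: 7·(b − 3) + 5.25·(m − 5) = 131.25 − 7·3 − 5.25·5 = 84.
Substituting, 14·(b − 3) = 84, so b − 3 = 6 and b* = 9.
Then m − 5 = (4/3)·6 = 8, so m* = 13.

b* = 9, m* = 13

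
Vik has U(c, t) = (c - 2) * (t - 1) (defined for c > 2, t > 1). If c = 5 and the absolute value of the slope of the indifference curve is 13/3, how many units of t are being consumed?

MU_c = (t−1), MU_t = (c−2).
MRS = (t−1)/(c−2).
Substitute c = 5: MRS = (t − 1)/3. Setting this equal to 13/3 gives t − 1 = (13/3)·3 = 13, so t = 14.

t = 14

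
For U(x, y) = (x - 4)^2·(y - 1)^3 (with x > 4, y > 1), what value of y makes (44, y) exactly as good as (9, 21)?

y = 6

U(9, 21) = 200000.
Set U(44, y) = 200000 and solve.
With x = 44: (44 − 4)^2 = 1600, so (y − 1)^3 = 200000/1600 = 125.
Taking the cube root (with y > 1): y − 1 = 5, so y = 6.
Check: U(44, 6) = 200000.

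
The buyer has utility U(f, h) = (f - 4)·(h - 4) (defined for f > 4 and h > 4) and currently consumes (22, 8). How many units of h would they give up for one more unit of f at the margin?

MRS = 2/9

MU_f = (h−4), MU_h = (f−4).
MRS = (h−4)/(f−4).
At (22, 8): MRS = 2/9.
That is, one extra unit of f is worth 2/9 units of h at the margin.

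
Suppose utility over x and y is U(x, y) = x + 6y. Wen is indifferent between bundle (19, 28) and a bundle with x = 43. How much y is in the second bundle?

y = 24

U(19, 28) = 187.
Set U(43, y) = 187 and solve.
43 + 6y = 187 ⇒ 6y = 144 ⇒ y = 24.
Check: U(43, 24) = 187.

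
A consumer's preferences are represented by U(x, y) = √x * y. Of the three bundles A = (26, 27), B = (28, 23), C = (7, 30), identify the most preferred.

Evaluate utility at each bundle:
U(A) = 137.674.
U(B) = 121.705.
U(C) = 79.373.
Highest utility is A, so A ≻ B ≻ C.

Bundle A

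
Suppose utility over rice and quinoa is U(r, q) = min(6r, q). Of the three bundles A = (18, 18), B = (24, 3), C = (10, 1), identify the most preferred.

Bundle A

Evaluate utility at each bundle:
U(A) = 18.
U(B) = 3.
U(C) = 1.
Highest utility is A, so A ≻ B ≻ C.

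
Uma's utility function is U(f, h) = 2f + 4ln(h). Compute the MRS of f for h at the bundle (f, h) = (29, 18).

MU_f = 2, MU_h = 4/h.
MRS = 2 ÷ (4/h).
At (29, 18): MRS = 9.
The indifference curve has slope −9 at this bundle.

MRS = 9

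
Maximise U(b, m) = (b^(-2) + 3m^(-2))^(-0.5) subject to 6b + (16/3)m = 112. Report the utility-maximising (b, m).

b* = 8, m* = 12

For CES with ρ = -2, MRS = (1/3)·(m/b)^3.
Tangency: set MRS = p_b/p_m = 6/(16/3) = 1.125.
So (m/b)^3 = 3.375; taking the cube root, m/b = 1.5, i.e. m = 1.5·b.
Substitute into the budget 6·b + (16/3)·m = 112: 14·b = 112, so b* = 8 and m* = 1.5·8 = 12.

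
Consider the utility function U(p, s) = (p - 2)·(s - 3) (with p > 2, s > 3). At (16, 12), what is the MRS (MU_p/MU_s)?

MU_p = (s−3), MU_s = (p−2).
MRS = (s−3)/(p−2).
At (16, 12): MRS = 9/14.
The indifference curve has slope −9/14 at this bundle.

MRS = 9/14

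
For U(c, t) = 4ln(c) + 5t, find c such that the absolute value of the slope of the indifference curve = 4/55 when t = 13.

c = 11

MU_c = 4/c, MU_t = 5.
MRS = 4/c ÷ 5.
MRS depends only on c: 0.8/c = 4/55 ⇒ c = 0.8/(4/55) = 11.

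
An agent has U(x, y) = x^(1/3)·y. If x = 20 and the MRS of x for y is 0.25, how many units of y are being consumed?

y = 15

MU_x = 1/3·x^(-2/3)·y and MU_y = x^(1/3).
MRS = MU_x/MU_y = (1/3)·y/x.
Substitute x = 20: MRS = y/60. Setting y/60 = 0.25 gives y = 0.25·60 = 15.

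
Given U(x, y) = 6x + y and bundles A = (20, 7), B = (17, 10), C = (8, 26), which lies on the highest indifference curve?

Bundle A

Evaluate utility at each bundle:
U(A) = 127.
U(B) = 112.
U(C) = 74.
Highest utility is A, so A ≻ B ≻ C.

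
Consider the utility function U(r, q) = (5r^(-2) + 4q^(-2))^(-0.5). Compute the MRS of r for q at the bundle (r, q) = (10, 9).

MRS = 729/800

For CES with ρ = -2, MRS = (5/4)·(q/r)^3.
At (10, 9): MRS = 729/800.
That is, one extra unit of r is worth 729/800 units of q at the margin.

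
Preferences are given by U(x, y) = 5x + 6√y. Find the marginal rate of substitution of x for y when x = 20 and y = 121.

MRS = 55/3

MU_x = 5, MU_y = 6/(2√y).
MRS = 5 ÷ (6/(2√y)).
At (20, 121): MRS = 55/3.
That is, one extra unit of x is worth 55/3 units of y at the margin.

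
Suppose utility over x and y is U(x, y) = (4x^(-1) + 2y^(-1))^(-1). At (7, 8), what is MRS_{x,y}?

MRS = 128/49

For CES with ρ = -1, MRS = (4/2)·(y/x)^2.
At (7, 8): MRS = 128/49.
That is, one extra unit of x is worth 128/49 units of y at the margin.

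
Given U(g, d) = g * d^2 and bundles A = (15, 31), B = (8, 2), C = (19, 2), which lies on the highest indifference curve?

Bundle A

Evaluate utility at each bundle:
U(A) = 14415.
U(B) = 32.
U(C) = 76.
Highest utility is A, so A ≻ C ≻ B.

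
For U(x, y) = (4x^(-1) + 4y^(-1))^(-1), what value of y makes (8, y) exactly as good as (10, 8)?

U depends on (x, y) only through S = 4x^(-1) + 4y^(-1), so equal utility means equal S. At (10, 8): S = 0.9.
With x = 8: 4·8^(-1) = 0.5, so 4y^(-1) = 0.9 − 0.5 = 0.4, i.e. y^(-1) = 0.1.
Hence y = 1/0.1 = 10.
Check: U(8, 10) = 1.1111.

y = 10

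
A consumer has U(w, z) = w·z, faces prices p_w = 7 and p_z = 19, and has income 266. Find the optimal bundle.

MU_w = z and MU_z = w.
MRS = MU_w/MU_z = z/w.
Tangency: set MRS = p_w/p_z = 7/19.
So z/w = 7/19, i.e. z = (7/19)·w.
Substitute into the budget 7·w + 19·z = 266: 14·w = 266, so w* = 19.
Then z* = (7/19)·19 = 7.

w* = 19, z* = 7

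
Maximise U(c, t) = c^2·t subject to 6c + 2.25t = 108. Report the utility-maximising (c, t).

c* = 12, t* = 16

MU_c = 2·c·t and MU_t = c^2.
MRS = MU_c/MU_t = (2/1)·t/c.
Tangency: set MRS = p_c/p_t = 6/2.25 = 8/3.
So (2/1)·t/c = 8/3, i.e. t = (4/3)·c.
Substitute into the budget 6·c + 2.25·t = 108: 9·c = 108, so c* = 12.
Then t* = (4/3)·12 = 16.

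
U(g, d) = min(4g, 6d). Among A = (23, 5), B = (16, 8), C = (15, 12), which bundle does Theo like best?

Evaluate utility at each bundle:
U(A) = 30.
U(B) = 48.
U(C) = 60.
Highest utility is C, so C ≻ B ≻ A.

Bundle C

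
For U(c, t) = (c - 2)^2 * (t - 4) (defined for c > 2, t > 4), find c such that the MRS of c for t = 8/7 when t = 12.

MU_c = 2·(c−2)·(t−4), MU_t = (c−2)^2.
MRS = (2/1)·(t−4)/(c−2).
Substitute t = 12: MRS = 16/(c − 2). Setting this equal to 8/7 gives c − 2 = 16/(8/7) = 14, so c = 16.

c = 16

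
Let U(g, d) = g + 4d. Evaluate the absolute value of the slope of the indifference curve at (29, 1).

MRS = 0.25

MU_g = 1, MU_d = 4, so MRS = 1/4 = 0.25 at every bundle.
At (29, 1): MRS = 0.25.
The indifference curve has slope −0.25 at this bundle.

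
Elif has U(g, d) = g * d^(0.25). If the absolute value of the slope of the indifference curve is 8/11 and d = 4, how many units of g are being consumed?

MU_g = d^(0.25) and MU_d = 0.25·g·d^(-0.75).
MRS = MU_g/MU_d = (4)·d/g.
Substitute d = 4: MRS = 16/g. Setting 16/g = 8/11 gives g = 16/(8/11) = 22.

g = 22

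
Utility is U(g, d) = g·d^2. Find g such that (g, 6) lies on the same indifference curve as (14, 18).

g = 126

U(14, 18) = 4536.
Set U(g, 6) = 4536 and solve.
With d = 6: 6^2 = 36, so g = 4536/36 = 126.
Check: U(126, 6) = 4536.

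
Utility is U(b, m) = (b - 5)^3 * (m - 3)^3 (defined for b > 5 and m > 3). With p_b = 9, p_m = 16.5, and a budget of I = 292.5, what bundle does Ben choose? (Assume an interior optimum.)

MU_b = 3·(b−5)^2·(m−3)^3, MU_m = 3·(b−5)^3·(m−3)^2.
MRS = (m−3)/(b−5).
Tangency: set MRS = p_b/p_m = 9/16.5 = 6/11.
So (m − 3)/(b − 5) = 6/11, i.e. (m − 3) = (6/11)·(b − 5).
Rewrite the budget in excess-of-subsistence terms: 9·(b − 5) + 16.5·(m − 3) = 292.5 − 9·5 − 16.5·3 = 198.
Substituting, 18·(b − 5) = 198, so b − 5 = 11 and b* = 16.
Then m − 3 = (6/11)·11 = 6, so m* = 9.

b* = 16, m* = 9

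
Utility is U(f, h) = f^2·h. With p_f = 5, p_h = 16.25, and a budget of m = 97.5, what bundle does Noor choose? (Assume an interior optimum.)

MU_f = 2·f·h and MU_h = f^2.
MRS = MU_f/MU_h = (2/1)·h/f.
Tangency: set MRS = p_f/p_h = 5/16.25 = 4/13.
So (2/1)·h/f = 4/13, i.e. h = (2/13)·f.
Substitute into the budget 5·f + 16.25·h = 97.5: 7.5·f = 97.5, so f* = 13.
Then h* = (2/13)·13 = 2.

f* = 13, h* = 2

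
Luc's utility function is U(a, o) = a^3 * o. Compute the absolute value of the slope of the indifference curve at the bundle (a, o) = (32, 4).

MU_a = 3·a^2·o and MU_o = a^3.
MRS = MU_a/MU_o = (3/1)·o/a.
At (32, 4): MRS = 0.375.
That is, one extra unit of a is worth 0.375 units of o at the margin.

MRS = 0.375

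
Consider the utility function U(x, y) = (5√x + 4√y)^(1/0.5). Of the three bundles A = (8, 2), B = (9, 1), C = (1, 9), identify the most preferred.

Evaluate utility at each bundle:
U(A) = 392.000.
U(B) = 361.000.
U(C) = 289.000.
Highest utility is A, so A ≻ B ≻ C.

Bundle A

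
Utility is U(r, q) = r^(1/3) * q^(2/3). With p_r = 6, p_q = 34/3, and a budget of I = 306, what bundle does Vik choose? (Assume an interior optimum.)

r* = 17, q* = 18

MU_r = 1/3·r^(-2/3)·q^(2/3) and MU_q = 2/3·r^(1/3)·q^(-1/3).
MRS = MU_r/MU_q = (0.5)·q/r.
Tangency: set MRS = p_r/p_q = 6/(34/3) = 9/17.
So (0.5)·q/r = 9/17, i.e. q = (18/17)·r.
Substitute into the budget 6·r + (34/3)·q = 306: 18·r = 306, so r* = 17.
Then q* = (18/17)·17 = 18.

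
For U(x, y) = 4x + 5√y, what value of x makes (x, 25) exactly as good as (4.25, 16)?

U(4.25, 16) = 37.
Set U(x, 25) = 37 and solve.
With y = 25: √25 = 5, so 4x = 37 − 5·5 = 12 and x = 3.
Check: U(3, 25) = 37.

x = 3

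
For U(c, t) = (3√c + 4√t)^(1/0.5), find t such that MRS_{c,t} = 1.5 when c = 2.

t = 8

For CES with ρ = 0.5, MRS = (3/4)·√(t/c).
Setting (3/4)·√(t/2) = 1.5 gives √(t/2) = 2, so t/2 = 4 and t = 8.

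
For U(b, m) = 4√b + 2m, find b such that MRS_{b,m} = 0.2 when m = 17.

MU_b = 4/(2√b), MU_m = 2.
MRS = 4/(2√b) ÷ 2.
MRS depends only on b: 1/√b = 0.2 ⇒ √b = 1/0.2 = 5 ⇒ b = 25.

b = 25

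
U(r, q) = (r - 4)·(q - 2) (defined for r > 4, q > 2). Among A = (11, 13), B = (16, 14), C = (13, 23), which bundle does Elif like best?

Evaluate utility at each bundle:
U(A) = 77.
U(B) = 144.
U(C) = 189.
Highest utility is C, so C ≻ B ≻ A.

Bundle C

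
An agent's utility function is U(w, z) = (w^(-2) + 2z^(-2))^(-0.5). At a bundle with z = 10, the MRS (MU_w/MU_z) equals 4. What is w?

w = 5

For CES with ρ = -2, MRS = (1/2)·(z/w)^3.
Setting (1/2)·(10/w)^3 = 4 gives (10/w)^3 = 8, so 10/w = 2 and w = 5.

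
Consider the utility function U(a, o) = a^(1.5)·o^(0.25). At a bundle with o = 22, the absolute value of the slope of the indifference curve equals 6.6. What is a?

a = 20

MU_a = 1.5·√a·o^(0.25) and MU_o = 0.25·a^(1.5)·o^(-0.75).
MRS = MU_a/MU_o = (6)·o/a.
Substitute o = 22: MRS = 132/a. Setting 132/a = 6.6 gives a = 132/6.6 = 20.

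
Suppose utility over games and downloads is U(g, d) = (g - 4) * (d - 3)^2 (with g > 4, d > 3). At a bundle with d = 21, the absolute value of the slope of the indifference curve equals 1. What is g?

g = 13

MU_g = (d−3)^2, MU_d = 2·(g−4)·(d−3).
MRS = (1/2)·(d−3)/(g−4).
Substitute d = 21: MRS = 9/(g − 4). Setting this equal to 1 gives g − 4 = 9/1 = 9, so g = 13.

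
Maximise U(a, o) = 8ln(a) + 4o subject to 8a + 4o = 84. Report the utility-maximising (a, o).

MU_a = 8/a, MU_o = 4.
MRS = 8/a ÷ 4.
Tangency: set MRS = p_a/p_o = 8/4 = 2.
MRS depends only on a: 2/a = 2 ⇒ a* = 2/2 = 1.
From the budget, 4·o = 84 − 8·1 = 76, so o* = 19.

a* = 1, o* = 19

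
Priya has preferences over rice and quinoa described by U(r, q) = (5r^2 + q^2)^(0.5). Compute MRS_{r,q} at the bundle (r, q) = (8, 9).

MRS = 40/9

For CES with ρ = 2, MRS = (5/1)·(q/r)^(-1).
At (8, 9): MRS = 40/9.
The indifference curve has slope −40/9 at this bundle.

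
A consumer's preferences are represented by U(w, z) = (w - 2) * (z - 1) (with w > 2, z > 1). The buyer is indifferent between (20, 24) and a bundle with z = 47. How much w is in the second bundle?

w = 11

U(20, 24) = 414.
Set U(w, 47) = 414 and solve.
With z = 47: (47 − 1) = 46, so (w − 2) = 414/46 = 9.
So w = 2 + 9 = 11.
Check: U(11, 47) = 414.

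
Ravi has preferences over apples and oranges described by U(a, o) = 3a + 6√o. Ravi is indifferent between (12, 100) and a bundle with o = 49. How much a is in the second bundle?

a = 18

U(12, 100) = 96.
Set U(a, 49) = 96 and solve.
With o = 49: √49 = 7, so 3a = 96 − 6·7 = 54 and a = 18.
Check: U(18, 49) = 96.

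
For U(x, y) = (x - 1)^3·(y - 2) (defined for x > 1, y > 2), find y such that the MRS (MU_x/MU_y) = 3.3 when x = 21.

y = 24

MU_x = 3·(x−1)^2·(y−2), MU_y = (x−1)^3.
MRS = (3/1)·(y−2)/(x−1).
Substitute x = 21: MRS = (y − 2)/(20/3). Setting this equal to 3.3 gives y − 2 = 3.3·(20/3) = 22, so y = 24.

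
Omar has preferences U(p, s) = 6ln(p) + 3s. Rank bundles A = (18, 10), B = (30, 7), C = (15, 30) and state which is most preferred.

Bundle C

Evaluate utility at each bundle:
U(A) = 47.342.
U(B) = 41.407.
U(C) = 106.248.
Highest utility is C, so C ≻ A ≻ B.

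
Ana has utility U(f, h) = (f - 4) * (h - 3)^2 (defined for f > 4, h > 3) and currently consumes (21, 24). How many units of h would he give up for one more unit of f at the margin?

MU_f = (h−3)^2, MU_h = 2·(f−4)·(h−3).
MRS = (1/2)·(h−3)/(f−4).
At (21, 24): MRS = 21/34.
That is, one extra unit of f is worth 21/34 units of h at the margin.

MRS = 21/34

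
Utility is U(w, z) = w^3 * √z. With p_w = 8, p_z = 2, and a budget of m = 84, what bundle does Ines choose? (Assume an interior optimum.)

MU_w = 3·w^2·√z and MU_z = 0.5·w^3·z^(-0.5).
MRS = MU_w/MU_z = (6)·z/w.
Tangency: set MRS = p_w/p_z = 8/2 = 4.
So (6)·z/w = 4, i.e. z = (2/3)·w.
Substitute into the budget 8·w + 2·z = 84: (28/3)·w = 84, so w* = 9.
Then z* = (2/3)·9 = 6.

w* = 9, z* = 6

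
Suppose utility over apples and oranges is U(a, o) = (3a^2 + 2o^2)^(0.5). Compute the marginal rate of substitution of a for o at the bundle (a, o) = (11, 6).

MRS = 2.75

For CES with ρ = 2, MRS = (3/2)·(o/a)^(-1).
At (11, 6): MRS = 2.75.
The indifference curve has slope −2.75 at this bundle.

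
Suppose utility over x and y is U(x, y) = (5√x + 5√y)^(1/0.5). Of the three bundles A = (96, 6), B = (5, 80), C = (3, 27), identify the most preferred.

Bundle A

Evaluate utility at each bundle:
U(A) = 3750.000.
U(B) = 3125.000.
U(C) = 1200.000.
Highest utility is A, so A ≻ B ≻ C.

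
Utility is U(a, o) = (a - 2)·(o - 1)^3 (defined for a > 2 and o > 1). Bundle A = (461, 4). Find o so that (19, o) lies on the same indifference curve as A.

o = 10

U(461, 4) = 12393.
Set U(19, o) = 12393 and solve.
With a = 19: (19 − 2) = 17, so (o − 1)^3 = 12393/17 = 729.
Taking the cube root (with o > 1): o − 1 = 9, so o = 10.
Check: U(19, 10) = 12393.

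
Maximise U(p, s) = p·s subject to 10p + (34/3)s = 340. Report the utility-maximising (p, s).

p* = 17, s* = 15

MU_p = s and MU_s = p.
MRS = MU_p/MU_s = s/p.
Tangency: set MRS = p_p/p_s = 10/(34/3) = 15/17.
So s/p = 15/17, i.e. s = (15/17)·p.
Substitute into the budget 10·p + (34/3)·s = 340: 20·p = 340, so p* = 17.
Then s* = (15/17)·17 = 15.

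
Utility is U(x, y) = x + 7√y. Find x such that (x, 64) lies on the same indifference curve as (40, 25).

x = 19

U(40, 25) = 75.
Set U(x, 64) = 75 and solve.
With y = 64: √64 = 8, so x = 75 − 7·8 = 19.
Check: U(19, 64) = 75.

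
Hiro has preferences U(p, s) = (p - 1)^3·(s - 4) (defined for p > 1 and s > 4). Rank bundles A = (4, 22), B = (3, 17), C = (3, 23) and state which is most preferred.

Bundle A

Evaluate utility at each bundle:
U(A) = 486.
U(B) = 104.
U(C) = 152.
Highest utility is A, so A ≻ C ≻ B.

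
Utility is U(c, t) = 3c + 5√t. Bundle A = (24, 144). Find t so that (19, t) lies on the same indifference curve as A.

t = 225

U(24, 144) = 132.
Set U(19, t) = 132 and solve.
With c = 19: 5√t = 132 − 3·19 = 75, so √t = 15 and t = 225.
Check: U(19, 225) = 132.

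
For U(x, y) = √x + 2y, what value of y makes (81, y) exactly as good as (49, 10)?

y = 9

U(49, 10) = 27.
Set U(81, y) = 27 and solve.
With x = 81: √81 = 9, so 2y = 27 − 9 = 18 and y = 9.
Check: U(81, 9) = 27.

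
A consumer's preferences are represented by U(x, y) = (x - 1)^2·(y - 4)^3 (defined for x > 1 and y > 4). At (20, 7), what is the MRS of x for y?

MU_x = 2·(x−1)·(y−4)^3, MU_y = 3·(x−1)^2·(y−4)^2.
MRS = (2/3)·(y−4)/(x−1).
At (20, 7): MRS = 2/19.
That is, one extra unit of x is worth 2/19 units of y at the margin.

MRS = 2/19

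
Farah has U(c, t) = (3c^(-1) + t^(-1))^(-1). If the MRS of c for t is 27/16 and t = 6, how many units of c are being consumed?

c = 8

For CES with ρ = -1, MRS = (3/1)·(t/c)^2.
Setting (3/1)·(6/c)^2 = 27/16 gives (6/c)^2 = 9/16, so 6/c = 0.75 and c = 8.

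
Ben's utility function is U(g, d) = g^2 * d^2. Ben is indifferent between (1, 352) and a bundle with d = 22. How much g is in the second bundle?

U(1, 352) = 123904.
Set U(g, 22) = 123904 and solve.
With d = 22: 22^2 = 484, so g^2 = 123904/484 = 256; taking the square root, g = 16.
Check: U(16, 22) = 123904.

g = 16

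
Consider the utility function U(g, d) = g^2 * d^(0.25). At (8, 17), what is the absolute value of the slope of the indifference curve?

MRS = 17

MU_g = 2·g·d^(0.25) and MU_d = 0.25·g^2·d^(-0.75).
MRS = MU_g/MU_d = (8)·d/g.
At (8, 17): MRS = 17.
That is, one extra unit of g is worth 17 units of d at the margin.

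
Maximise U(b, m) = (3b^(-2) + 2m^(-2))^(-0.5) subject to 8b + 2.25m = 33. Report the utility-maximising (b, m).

b* = 3, m* = 4

For CES with ρ = -2, MRS = (3/2)·(m/b)^3.
Tangency: set MRS = p_b/p_m = 8/2.25 = 32/9.
So (m/b)^3 = 64/27; taking the cube root, m/b = 4/3, i.e. m = (4/3)·b.
Substitute into the budget 8·b + 2.25·m = 33: 11·b = 33, so b* = 3 and m* = (4/3)·3 = 4.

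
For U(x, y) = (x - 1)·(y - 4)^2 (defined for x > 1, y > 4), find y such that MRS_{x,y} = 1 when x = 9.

y = 20

MU_x = (y−4)^2, MU_y = 2·(x−1)·(y−4).
MRS = (1/2)·(y−4)/(x−1).
Substitute x = 9: MRS = (y − 4)/16. Setting this equal to 1 gives y − 4 = 1·16 = 16, so y = 20.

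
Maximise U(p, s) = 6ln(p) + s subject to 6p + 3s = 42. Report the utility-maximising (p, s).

p* = 3, s* = 8

MU_p = 6/p, MU_s = 1.
MRS = 6/p ÷ 1.
Tangency: set MRS = p_p/p_s = 6/3 = 2.
MRS depends only on p: 6/p = 2 ⇒ p* = 6/2 = 3.
From the budget, 3·s = 42 − 6·3 = 24, so s* = 8.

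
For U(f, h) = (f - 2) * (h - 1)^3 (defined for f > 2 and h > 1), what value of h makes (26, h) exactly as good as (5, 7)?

h = 4

U(5, 7) = 648.
Set U(26, h) = 648 and solve.
With f = 26: (26 − 2) = 24, so (h − 1)^3 = 648/24 = 27.
Taking the cube root (with h > 1): h − 1 = 3, so h = 4.
Check: U(26, 4) = 648.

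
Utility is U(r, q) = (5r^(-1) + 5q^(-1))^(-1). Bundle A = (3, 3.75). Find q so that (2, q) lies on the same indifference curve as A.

U depends on (r, q) only through S = 5r^(-1) + 5q^(-1), so equal utility means equal S. At (3, 3.75): S = 3.
With r = 2: 5·2^(-1) = 2.5, so 5q^(-1) = 3 − 2.5 = 0.5, i.e. q^(-1) = 0.1.
Hence q = 1/0.1 = 10.
Check: U(2, 10) = 0.3333.

q = 10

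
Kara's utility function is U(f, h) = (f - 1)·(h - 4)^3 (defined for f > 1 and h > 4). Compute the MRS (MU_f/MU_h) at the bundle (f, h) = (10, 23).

MU_f = (h−4)^3, MU_h = 3·(f−1)·(h−4)^2.
MRS = (1/3)·(h−4)/(f−1).
At (10, 23): MRS = 19/27.
So at (10, 23) the consumer would give up 19/27 units of h for one more unit of f.

MRS = 19/27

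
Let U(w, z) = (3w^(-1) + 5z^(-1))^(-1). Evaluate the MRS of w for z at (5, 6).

MRS = 108/125

For CES with ρ = -1, MRS = (3/5)·(z/w)^2.
At (5, 6): MRS = 108/125.
So at (5, 6) the consumer would give up 108/125 units of z for one more unit of w.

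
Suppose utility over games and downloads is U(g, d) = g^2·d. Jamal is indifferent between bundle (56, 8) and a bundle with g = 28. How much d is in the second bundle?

d = 32

U(56, 8) = 25088.
Set U(28, d) = 25088 and solve.
With g = 28: 28^2 = 784, so d = 25088/784 = 32.
Check: U(28, 32) = 25088.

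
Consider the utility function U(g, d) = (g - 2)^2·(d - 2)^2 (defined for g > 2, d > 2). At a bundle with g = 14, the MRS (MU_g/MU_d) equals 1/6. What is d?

MU_g = 2·(g−2)·(d−2)^2, MU_d = 2·(g−2)^2·(d−2).
MRS = (d−2)/(g−2).
Substitute g = 14: MRS = (d − 2)/12. Setting this equal to 1/6 gives d − 2 = (1/6)·12 = 2, so d = 4.

d = 4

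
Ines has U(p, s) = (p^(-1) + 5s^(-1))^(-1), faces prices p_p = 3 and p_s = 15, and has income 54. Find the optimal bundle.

p* = 3, s* = 3

For CES with ρ = -1, MRS = (1/5)·(s/p)^2.
Tangency: set MRS = p_p/p_s = 3/15 = 0.2.
So (s/p)^2 = 1; taking the square root, s/p = 1, i.e. s = p.
Substitute into the budget 3·p + 15·s = 54: 18·p = 54, so p* = 3 and s* = 3.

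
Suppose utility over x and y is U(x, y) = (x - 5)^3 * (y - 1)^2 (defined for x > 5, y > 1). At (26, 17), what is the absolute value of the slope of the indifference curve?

MU_x = 3·(x−5)^2·(y−1)^2, MU_y = 2·(x−5)^3·(y−1).
MRS = (3/2)·(y−1)/(x−5).
At (26, 17): MRS = 8/7.
So at (26, 17) the consumer would give up 8/7 units of y for one more unit of x.

MRS = 8/7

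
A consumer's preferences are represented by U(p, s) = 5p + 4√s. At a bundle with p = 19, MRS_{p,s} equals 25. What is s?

s = 100

MU_p = 5, MU_s = 4/(2√s).
MRS = 5 ÷ (4/(2√s)).
MRS depends only on s: 2.5·√s = 25 ⇒ √s = 25/2.5 = 10 ⇒ s = 100.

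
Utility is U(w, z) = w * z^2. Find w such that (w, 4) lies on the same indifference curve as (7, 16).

U(7, 16) = 1792.
Set U(w, 4) = 1792 and solve.
With z = 4: 4^2 = 16, so w = 1792/16 = 112.
Check: U(112, 4) = 1792.

w = 112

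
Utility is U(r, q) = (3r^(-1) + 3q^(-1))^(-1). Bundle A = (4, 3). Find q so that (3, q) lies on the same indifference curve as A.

q = 4

U depends on (r, q) only through S = 3r^(-1) + 3q^(-1), so equal utility means equal S. At (4, 3): S = 1.75.
With r = 3: 3·3^(-1) = 1, so 3q^(-1) = 1.75 − 1 = 0.75, i.e. q^(-1) = 0.25.
Hence q = 1/0.25 = 4.
Check: U(3, 4) = 0.5714.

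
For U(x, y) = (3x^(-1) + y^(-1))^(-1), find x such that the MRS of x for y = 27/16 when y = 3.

For CES with ρ = -1, MRS = (3/1)·(y/x)^2.
Setting (3/1)·(3/x)^2 = 27/16 gives (3/x)^2 = 9/16, so 3/x = 0.75 and x = 4.

x = 4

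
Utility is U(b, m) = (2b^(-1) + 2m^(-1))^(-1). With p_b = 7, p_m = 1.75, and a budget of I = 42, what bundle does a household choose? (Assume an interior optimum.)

For CES with ρ = -1, MRS = (m/b)^2.
Tangency: set MRS = p_b/p_m = 7/1.75 = 4.
So (m/b)^2 = 4; taking the square root, m/b = 2, i.e. m = 2·b.
Substitute into the budget 7·b + 1.75·m = 42: 10.5·b = 42, so b* = 4 and m* = 2·4 = 8.

b* = 4, m* = 8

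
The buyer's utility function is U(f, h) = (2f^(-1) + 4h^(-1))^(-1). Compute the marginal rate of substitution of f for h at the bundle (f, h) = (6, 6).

MRS = 0.5

For CES with ρ = -1, MRS = (2/4)·(h/f)^2.
At (6, 6): MRS = 0.5.
So at (6, 6) the consumer would give up 0.5 units of h for one more unit of f.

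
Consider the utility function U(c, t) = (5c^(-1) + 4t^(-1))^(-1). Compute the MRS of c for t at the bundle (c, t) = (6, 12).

MRS = 5

For CES with ρ = -1, MRS = (5/4)·(t/c)^2.
At (6, 12): MRS = 5.
The indifference curve has slope −5 at this bundle.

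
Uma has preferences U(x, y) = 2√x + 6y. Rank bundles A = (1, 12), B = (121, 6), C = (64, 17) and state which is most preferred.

Bundle C

Evaluate utility at each bundle:
U(A) = 74.000.
U(B) = 58.000.
U(C) = 118.000.
Highest utility is C, so C ≻ A ≻ B.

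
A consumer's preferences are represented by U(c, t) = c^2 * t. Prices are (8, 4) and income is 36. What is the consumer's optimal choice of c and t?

MU_c = 2·c·t and MU_t = c^2.
MRS = MU_c/MU_t = (2/1)·t/c.
Tangency: set MRS = p_c/p_t = 8/4 = 2.
So (2/1)·t/c = 2, i.e. t = c.
Substitute into the budget 8·c + 4·t = 36: 12·c = 36, so c* = 3.
Then t* = 3.

c* = 3, t* = 3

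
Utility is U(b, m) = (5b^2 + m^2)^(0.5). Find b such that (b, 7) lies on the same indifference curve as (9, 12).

b = 10

U depends on (b, m) only through S = 5b^2 + m^2, so equal utility means equal S. At (9, 12): S = 549.
With m = 7: 7^2 = 49, so 5b^2 = 549 − 49 = 500, i.e. b^2 = 100.
Hence b = √100 = 10.
Check: U(10, 7) = 23.4307.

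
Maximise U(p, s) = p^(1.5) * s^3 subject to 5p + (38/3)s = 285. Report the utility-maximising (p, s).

p* = 19, s* = 15

MU_p = 1.5·√p·s^3 and MU_s = 3·p^(1.5)·s^2.
MRS = MU_p/MU_s = (0.5)·s/p.
Tangency: set MRS = p_p/p_s = 5/(38/3) = 15/38.
So (0.5)·s/p = 15/38, i.e. s = (15/19)·p.
Substitute into the budget 5·p + (38/3)·s = 285: 15·p = 285, so p* = 19.
Then s* = (15/19)·19 = 15.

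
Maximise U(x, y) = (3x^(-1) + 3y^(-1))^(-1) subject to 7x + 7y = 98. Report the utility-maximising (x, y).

For CES with ρ = -1, MRS = (y/x)^2.
Tangency: set MRS = p_x/p_y = 7/7 = 1.
So (y/x)^2 = 1; taking the square root, y/x = 1, i.e. y = x.
Substitute into the budget 7·x + 7·y = 98: 14·x = 98, so x* = 7 and y* = 7.

x* = 7, y* = 7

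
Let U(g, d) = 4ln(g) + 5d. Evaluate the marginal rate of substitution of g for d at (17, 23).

MU_g = 4/g, MU_d = 5.
MRS = 4/g ÷ 5.
At (17, 23): MRS = 4/85.
So at (17, 23) the consumer would give up 4/85 units of d for one more unit of g.

MRS = 4/85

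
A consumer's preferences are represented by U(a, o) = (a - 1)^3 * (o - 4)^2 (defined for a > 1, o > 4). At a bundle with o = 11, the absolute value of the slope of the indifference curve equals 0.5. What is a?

a = 22

MU_a = 3·(a−1)^2·(o−4)^2, MU_o = 2·(a−1)^3·(o−4).
MRS = (3/2)·(o−4)/(a−1).
Substitute o = 11: MRS = 10.5/(a − 1). Setting this equal to 0.5 gives a − 1 = 10.5/0.5 = 21, so a = 22.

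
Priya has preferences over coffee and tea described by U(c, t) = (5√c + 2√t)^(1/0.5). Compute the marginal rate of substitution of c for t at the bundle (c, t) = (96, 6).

MRS = 0.625

For CES with ρ = 0.5, MRS = (5/2)·√(t/c).
At (96, 6): MRS = 0.625.
The indifference curve has slope −0.625 at this bundle.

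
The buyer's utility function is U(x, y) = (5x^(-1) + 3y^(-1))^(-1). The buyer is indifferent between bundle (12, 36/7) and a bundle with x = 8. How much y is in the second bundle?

U depends on (x, y) only through S = 5x^(-1) + 3y^(-1), so equal utility means equal S. At (12, 36/7): S = 1.
With x = 8: 5·8^(-1) = 0.625, so 3y^(-1) = 1 − 0.625 = 0.375, i.e. y^(-1) = 0.125.
Hence y = 1/0.125 = 8.
Check: U(8, 8) = 1.

y = 8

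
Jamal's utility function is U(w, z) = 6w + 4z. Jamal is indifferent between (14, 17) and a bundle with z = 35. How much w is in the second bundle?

w = 2

U(14, 17) = 152.
Set U(w, 35) = 152 and solve.
6w + 4·35 = 152 ⇒ 6w = 12 ⇒ w = 2.
Check: U(2, 35) = 152.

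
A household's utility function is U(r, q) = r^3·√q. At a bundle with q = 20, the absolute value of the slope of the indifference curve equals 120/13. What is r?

MU_r = 3·r^2·√q and MU_q = 0.5·r^3·q^(-0.5).
MRS = MU_r/MU_q = (6)·q/r.
Substitute q = 20: MRS = 120/r. Setting 120/r = 120/13 gives r = 120/(120/13) = 13.

r = 13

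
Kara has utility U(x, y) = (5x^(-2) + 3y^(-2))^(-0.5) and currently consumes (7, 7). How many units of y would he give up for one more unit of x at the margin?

For CES with ρ = -2, MRS = (5/3)·(y/x)^3.
At (7, 7): MRS = 5/3.
The indifference curve has slope −5/3 at this bundle.

MRS = 5/3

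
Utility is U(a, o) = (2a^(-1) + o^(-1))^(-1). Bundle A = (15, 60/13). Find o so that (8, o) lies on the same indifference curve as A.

o = 10

U depends on (a, o) only through S = 2a^(-1) + o^(-1), so equal utility means equal S. At (15, 60/13): S = 0.35.
With a = 8: 2·8^(-1) = 0.25, so o^(-1) = 0.35 − 0.25 = 0.1.
Hence o = 1/0.1 = 10.
Check: U(8, 10) = 2.8571.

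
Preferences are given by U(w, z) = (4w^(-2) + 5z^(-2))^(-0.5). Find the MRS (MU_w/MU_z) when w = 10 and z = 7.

For CES with ρ = -2, MRS = (4/5)·(z/w)^3.
At (10, 7): MRS = 343/1250.
That is, one extra unit of w is worth 343/1250 units of z at the margin.

MRS = 343/1250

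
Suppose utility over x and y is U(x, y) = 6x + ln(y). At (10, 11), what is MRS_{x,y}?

MRS = 66

MU_x = 6, MU_y = 1/y.
MRS = 6 ÷ (1/y).
At (10, 11): MRS = 66.
That is, one extra unit of x is worth 66 units of y at the margin.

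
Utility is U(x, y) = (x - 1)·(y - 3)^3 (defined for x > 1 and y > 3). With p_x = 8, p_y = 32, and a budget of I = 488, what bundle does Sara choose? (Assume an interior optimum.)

MU_x = (y−3)^3, MU_y = 3·(x−1)·(y−3)^2.
MRS = (1/3)·(y−3)/(x−1).
Tangency: set MRS = p_x/p_y = 8/32 = 0.25.
So (1/3)·(y − 3)/(x − 1) = 0.25, i.e. (y − 3) = 0.75·(x − 1).
Rewrite the budget in excess-of-subsistence terms: 8·(x − 1) + 32·(y − 3) = 488 − 8·1 − 32·3 = 384.
Substituting, 32·(x − 1) = 384, so x − 1 = 12 and x* = 13.
Then y − 3 = 0.75·12 = 9, so y* = 12.

x* = 13, y* = 12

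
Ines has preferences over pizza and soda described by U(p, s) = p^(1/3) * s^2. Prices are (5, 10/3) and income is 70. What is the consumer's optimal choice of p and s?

p* = 2, s* = 18

MU_p = 1/3·p^(-2/3)·s^2 and MU_s = 2·p^(1/3)·s.
MRS = MU_p/MU_s = (1/6)·s/p.
Tangency: set MRS = p_p/p_s = 5/(10/3) = 1.5.
So (1/6)·s/p = 1.5, i.e. s = 9·p.
Substitute into the budget 5·p + (10/3)·s = 70: 35·p = 70, so p* = 2.
Then s* = 9·2 = 18.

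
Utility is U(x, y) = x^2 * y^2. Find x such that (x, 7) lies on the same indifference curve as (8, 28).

x = 32

U(8, 28) = 50176.
Set U(x, 7) = 50176 and solve.
With y = 7: 7^2 = 49, so x^2 = 50176/49 = 1024; taking the square root, x = 32.
Check: U(32, 7) = 50176.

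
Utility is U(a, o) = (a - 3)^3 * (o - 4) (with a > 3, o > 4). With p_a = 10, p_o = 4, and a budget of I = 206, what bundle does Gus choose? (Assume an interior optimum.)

a* = 15, o* = 14

MU_a = 3·(a−3)^2·(o−4), MU_o = (a−3)^3.
MRS = (3/1)·(o−4)/(a−3).
Tangency: set MRS = p_a/p_o = 10/4 = 2.5.
So (3/1)·(o − 4)/(a − 3) = 2.5, i.e. (o − 4) = (5/6)·(a − 3).
Rewrite the budget in excess-of-subsistence terms: 10·(a − 3) + 4·(o − 4) = 206 − 10·3 − 4·4 = 160.
Substituting, (40/3)·(a − 3) = 160, so a − 3 = 12 and a* = 15.
Then o − 4 = (5/6)·12 = 10, so o* = 14.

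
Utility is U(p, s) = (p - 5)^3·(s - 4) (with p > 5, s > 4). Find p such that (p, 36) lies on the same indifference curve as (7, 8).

U(7, 8) = 32.
Set U(p, 36) = 32 and solve.
With s = 36: (36 − 4) = 32, so (p − 5)^3 = 32/32 = 1.
Taking the cube root (with p > 5): p − 5 = 1, so p = 6.
Check: U(6, 36) = 32.

p = 6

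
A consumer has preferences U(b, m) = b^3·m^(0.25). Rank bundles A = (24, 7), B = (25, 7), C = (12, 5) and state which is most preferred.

Evaluate utility at each bundle:
U(A) = 22485.794.
U(B) = 25415.259.
U(C) = 2583.963.
Highest utility is B, so B ≻ A ≻ C.

Bundle B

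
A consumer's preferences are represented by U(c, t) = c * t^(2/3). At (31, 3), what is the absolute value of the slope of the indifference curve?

MRS = 9/62

MU_c = t^(2/3) and MU_t = 2/3·c·t^(-1/3).
MRS = MU_c/MU_t = (1.5)·t/c.
At (31, 3): MRS = 9/62.
That is, one extra unit of c is worth 9/62 units of t at the margin.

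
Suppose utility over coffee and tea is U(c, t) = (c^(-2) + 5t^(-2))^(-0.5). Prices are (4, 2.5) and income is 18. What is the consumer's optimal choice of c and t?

For CES with ρ = -2, MRS = (1/5)·(t/c)^3.
Tangency: set MRS = p_c/p_t = 4/2.5 = 1.6.
So (t/c)^3 = 8; taking the cube root, t/c = 2, i.e. t = 2·c.
Substitute into the budget 4·c + 2.5·t = 18: 9·c = 18, so c* = 2 and t* = 2·2 = 4.

c* = 2, t* = 4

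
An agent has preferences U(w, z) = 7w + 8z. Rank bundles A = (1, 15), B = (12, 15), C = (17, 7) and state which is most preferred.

Bundle B

Evaluate utility at each bundle:
U(A) = 127.
U(B) = 204.
U(C) = 175.
Highest utility is B, so B ≻ C ≻ A.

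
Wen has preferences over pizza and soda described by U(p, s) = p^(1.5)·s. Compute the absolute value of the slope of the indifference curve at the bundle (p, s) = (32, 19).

MU_p = 1.5·√p·s and MU_s = p^(1.5).
MRS = MU_p/MU_s = (1.5)·s/p.
At (32, 19): MRS = 57/64.
That is, one extra unit of p is worth 57/64 units of s at the margin.

MRS = 57/64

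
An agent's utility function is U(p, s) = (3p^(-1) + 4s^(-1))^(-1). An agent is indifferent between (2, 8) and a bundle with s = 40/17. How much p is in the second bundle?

U depends on (p, s) only through S = 3p^(-1) + 4s^(-1), so equal utility means equal S. At (2, 8): S = 2.
With s = 40/17: 4·(40/17)^(-1) = 1.7, so 3p^(-1) = 2 − 1.7 = 0.3, i.e. p^(-1) = 0.1.
Hence p = 1/0.1 = 10.
Check: U(10, 40/17) = 0.5.

p = 10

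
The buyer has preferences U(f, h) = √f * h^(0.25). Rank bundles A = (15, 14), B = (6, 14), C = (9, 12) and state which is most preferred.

Bundle A

Evaluate utility at each bundle:
U(A) = 7.492.
U(B) = 4.738.
U(C) = 5.584.
Highest utility is A, so A ≻ C ≻ B.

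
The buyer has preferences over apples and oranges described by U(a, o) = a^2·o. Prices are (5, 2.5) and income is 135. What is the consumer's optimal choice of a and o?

MU_a = 2·a·o and MU_o = a^2.
MRS = MU_a/MU_o = (2/1)·o/a.
Tangency: set MRS = p_a/p_o = 5/2.5 = 2.
So (2/1)·o/a = 2, i.e. o = a.
Substitute into the budget 5·a + 2.5·o = 135: 7.5·a = 135, so a* = 18.
Then o* = 18.

a* = 18, o* = 18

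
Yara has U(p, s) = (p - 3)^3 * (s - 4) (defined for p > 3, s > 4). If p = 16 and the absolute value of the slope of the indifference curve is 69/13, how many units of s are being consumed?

s = 27

MU_p = 3·(p−3)^2·(s−4), MU_s = (p−3)^3.
MRS = (3/1)·(s−4)/(p−3).
Substitute p = 16: MRS = (s − 4)/(13/3). Setting this equal to 69/13 gives s − 4 = (69/13)·(13/3) = 23, so s = 27.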